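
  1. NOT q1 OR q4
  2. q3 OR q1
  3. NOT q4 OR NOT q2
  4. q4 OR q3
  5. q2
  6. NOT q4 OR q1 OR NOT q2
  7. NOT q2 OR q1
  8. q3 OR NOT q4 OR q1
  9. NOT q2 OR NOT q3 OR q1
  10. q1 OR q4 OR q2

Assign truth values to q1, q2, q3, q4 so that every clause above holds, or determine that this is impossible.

The clause (q2) is unit, so q2 = true.
The clause (NOT q4) is unit, so q4 = false.
The clause (NOT q1) is unit, so q1 = false.
Now (q1) is unsatisfied and unit — conflict.

UNSATISFIABLE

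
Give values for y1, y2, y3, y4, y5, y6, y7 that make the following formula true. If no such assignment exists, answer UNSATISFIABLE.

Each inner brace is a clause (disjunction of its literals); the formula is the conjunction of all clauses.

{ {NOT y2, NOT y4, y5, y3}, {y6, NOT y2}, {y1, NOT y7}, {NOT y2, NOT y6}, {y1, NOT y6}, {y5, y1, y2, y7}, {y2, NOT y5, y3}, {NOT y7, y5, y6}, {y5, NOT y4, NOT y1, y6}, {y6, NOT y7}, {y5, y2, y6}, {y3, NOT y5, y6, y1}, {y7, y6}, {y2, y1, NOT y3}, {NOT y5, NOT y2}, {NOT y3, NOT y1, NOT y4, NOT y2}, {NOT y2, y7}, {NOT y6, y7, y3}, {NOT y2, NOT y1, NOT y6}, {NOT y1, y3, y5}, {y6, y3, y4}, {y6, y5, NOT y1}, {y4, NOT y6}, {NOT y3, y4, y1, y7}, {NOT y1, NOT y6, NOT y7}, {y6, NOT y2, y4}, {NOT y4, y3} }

y1 ↦ true, y2 ↦ false, y3 ↦ true, y4 ↦ true, y5 ↦ true, y6 ↦ true, y7 ↦ false

Case y6 = true:
The clause (NOT y2) is unit, so y2 = false.
The clause (y1) is unit, so y1 = true.
The clause (y4) is unit, so y4 = true.
The clause (NOT y7) is unit, so y7 = false.
The clause (y3) is unit, so y3 = true.
No clause remains; y5 is free.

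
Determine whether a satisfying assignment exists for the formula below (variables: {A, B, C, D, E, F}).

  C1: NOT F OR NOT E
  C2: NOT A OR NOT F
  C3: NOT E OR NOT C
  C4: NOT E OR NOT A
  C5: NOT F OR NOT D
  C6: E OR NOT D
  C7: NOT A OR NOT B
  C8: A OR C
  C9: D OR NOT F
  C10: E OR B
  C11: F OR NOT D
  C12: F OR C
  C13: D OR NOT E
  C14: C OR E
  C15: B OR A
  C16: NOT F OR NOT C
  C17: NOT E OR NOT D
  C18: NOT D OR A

Case F = false:
The clause (NOT D) is unit, so D = false.
The clause (C) is unit, so C = true.
The clause (NOT E) is unit, so E = false.
The clause (B) is unit, so B = true.
The clause (NOT A) is unit, so A = false.
This assignment satisfies each clause.
A satisfying assignment: A: false,  B: true,  C: true,  D: false,  E: false,  F: false.

Yes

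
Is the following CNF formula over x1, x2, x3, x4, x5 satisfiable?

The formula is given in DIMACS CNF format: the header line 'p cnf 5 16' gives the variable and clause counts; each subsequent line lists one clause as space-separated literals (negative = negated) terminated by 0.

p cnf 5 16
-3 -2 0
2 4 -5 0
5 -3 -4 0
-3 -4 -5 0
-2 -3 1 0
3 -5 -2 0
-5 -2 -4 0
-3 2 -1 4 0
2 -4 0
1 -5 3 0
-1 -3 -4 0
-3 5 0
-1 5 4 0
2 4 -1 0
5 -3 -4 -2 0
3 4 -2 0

Branch on x3: set x3 = False.
Branch on x5: set x5 = False.
Branch on x2: set x2 = False.
The clause (¬x4) is unit, so x4 = False.
The clause (¬x1) is unit, so x1 = False.
All clauses are satisfied.
A satisfying assignment: x1=False, x2=False, x3=False, x4=False, x5=False.

Yes, satisfiable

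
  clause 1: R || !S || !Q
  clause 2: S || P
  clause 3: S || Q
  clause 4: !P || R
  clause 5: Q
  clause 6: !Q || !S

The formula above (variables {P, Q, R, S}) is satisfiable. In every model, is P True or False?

True

Suppose P = false.
(S) alone gives S = true.
(Q) alone gives Q = true.
Now (!Q) is unsatisfied and unit — conflict.
So every satisfying assignment has P = True.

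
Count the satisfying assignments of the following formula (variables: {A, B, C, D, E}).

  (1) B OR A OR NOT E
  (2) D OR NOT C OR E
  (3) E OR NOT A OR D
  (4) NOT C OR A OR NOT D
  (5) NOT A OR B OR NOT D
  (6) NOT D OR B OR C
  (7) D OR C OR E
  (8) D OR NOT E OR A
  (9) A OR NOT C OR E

10

There are 2^5 = 32 truth assignments over (A, B, C, D, E).
Split on C. With C = true, the clauses containing C are satisfied and NOT C drops from the rest; 4 of the 2^4 = 16 assignments to the other variables satisfy what remains.
With C = false, by the same count on the reduced clause set, 6 assignments work.
(One model: A=F, B=T, C=F, D=T, E=F.)
Total: 4 + 6 = 10.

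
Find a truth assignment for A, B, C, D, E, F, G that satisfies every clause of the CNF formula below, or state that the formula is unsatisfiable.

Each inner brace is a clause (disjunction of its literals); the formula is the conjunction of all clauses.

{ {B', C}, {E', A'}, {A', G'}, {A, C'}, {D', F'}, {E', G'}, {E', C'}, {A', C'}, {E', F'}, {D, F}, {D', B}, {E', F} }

Suppose B = 0.
From the singleton clause (D'), D = 0.
From the singleton clause (F), F = 1.
From the singleton clause (E'), E = 0.
Suppose A = 0.
From the singleton clause (C'), C = 0.
All clauses hold; G can take either value.

A=0; B=0; C=0; D=0; E=0; F=1; G=1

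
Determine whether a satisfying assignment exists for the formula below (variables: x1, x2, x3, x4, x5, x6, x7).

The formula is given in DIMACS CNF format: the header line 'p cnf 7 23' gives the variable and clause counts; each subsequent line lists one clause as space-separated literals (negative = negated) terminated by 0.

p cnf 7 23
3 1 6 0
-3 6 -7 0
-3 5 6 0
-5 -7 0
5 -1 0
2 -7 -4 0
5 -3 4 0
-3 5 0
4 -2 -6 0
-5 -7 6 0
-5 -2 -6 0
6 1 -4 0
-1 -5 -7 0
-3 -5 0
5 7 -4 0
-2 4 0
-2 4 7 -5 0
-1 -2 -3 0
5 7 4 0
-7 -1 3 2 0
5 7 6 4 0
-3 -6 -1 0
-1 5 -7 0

Yes

Suppose x5 = False.
The clause (¬x1) is unit, so x1 = False.
The clause (¬x3) is unit, so x3 = False.
The clause (x6) is unit, so x6 = True.
Suppose x4 = False.
The clause (¬x2) is unit, so x2 = False.
The clause (x7) is unit, so x7 = True.
This assignment satisfies each clause.
A satisfying assignment: x1 ↦ False; x2 ↦ False; x3 ↦ False; x4 ↦ False; x5 ↦ False; x6 ↦ True; x7 ↦ True.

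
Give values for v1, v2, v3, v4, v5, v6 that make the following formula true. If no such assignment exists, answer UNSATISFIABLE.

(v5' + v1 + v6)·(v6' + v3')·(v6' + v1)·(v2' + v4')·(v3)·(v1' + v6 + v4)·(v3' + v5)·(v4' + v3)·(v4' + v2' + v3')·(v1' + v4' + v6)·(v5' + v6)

UNSATISFIABLE

Unit clause (v3) forces v3 = 1.
Unit clause (v6') forces v6 = 0.
Unit clause (v5) forces v5 = 1.
Now (v5') is unsatisfied and unit — conflict.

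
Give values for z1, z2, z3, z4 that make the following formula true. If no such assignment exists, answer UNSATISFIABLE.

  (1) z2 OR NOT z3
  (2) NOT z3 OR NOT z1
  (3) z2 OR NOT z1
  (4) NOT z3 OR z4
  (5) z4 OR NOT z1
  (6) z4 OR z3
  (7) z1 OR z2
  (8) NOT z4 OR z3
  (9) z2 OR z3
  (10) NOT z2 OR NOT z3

UNSATISFIABLE

Branch on z2: set z2 = true.
The clause (NOT z3) is unit, so z3 = false.
The clause (z4) is unit, so z4 = true.
That conflicts with the unit clause (NOT z4).
So z2 must be the other value — set z2 = false.
The clause (NOT z3) is unit, so z3 = false.
That conflicts with the unit clause (z3).
Either choice for z2 ends in contradiction.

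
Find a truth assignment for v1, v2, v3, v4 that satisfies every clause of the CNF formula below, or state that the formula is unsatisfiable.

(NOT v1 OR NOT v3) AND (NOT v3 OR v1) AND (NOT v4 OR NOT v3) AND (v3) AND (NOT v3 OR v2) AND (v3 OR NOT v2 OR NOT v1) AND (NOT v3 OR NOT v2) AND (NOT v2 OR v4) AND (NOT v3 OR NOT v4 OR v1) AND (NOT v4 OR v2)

Unit clause (v3) forces v3 = true.
Unit clause (NOT v1) forces v1 = false.
But (v1) is also a unit clause — contradiction.

UNSATISFIABLE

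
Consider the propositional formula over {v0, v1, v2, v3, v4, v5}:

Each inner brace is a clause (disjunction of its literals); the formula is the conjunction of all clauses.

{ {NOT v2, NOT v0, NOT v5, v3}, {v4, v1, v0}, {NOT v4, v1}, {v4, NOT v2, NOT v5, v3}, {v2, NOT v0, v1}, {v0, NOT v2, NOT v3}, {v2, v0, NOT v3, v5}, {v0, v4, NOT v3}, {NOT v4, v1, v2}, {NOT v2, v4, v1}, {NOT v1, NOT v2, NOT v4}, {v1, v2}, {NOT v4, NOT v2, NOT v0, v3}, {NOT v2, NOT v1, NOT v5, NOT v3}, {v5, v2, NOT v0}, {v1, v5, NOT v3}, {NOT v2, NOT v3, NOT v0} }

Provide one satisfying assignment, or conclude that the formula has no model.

v0=false, v1=true, v2=false, v3=false, v4=true, v5=true

Suppose v4 = true.
Unit clause (v1) forces v1 = true.
Unit clause (NOT v2) forces v2 = false.
Suppose v5 = true.
No clause remains; v0, v3 are free.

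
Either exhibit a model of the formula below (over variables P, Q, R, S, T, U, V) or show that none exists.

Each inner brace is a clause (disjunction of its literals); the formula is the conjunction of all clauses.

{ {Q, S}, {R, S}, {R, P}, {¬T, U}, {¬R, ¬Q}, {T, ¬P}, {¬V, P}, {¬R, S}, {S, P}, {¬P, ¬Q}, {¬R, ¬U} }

Try Q = False.
(S) alone gives S = True.
Try R = False.
(P) alone gives P = True.
(T) alone gives T = True.
(U) alone gives U = True.
All clauses hold; V can take either value.

P=True; Q=False; R=False; S=True; T=True; U=True; V=True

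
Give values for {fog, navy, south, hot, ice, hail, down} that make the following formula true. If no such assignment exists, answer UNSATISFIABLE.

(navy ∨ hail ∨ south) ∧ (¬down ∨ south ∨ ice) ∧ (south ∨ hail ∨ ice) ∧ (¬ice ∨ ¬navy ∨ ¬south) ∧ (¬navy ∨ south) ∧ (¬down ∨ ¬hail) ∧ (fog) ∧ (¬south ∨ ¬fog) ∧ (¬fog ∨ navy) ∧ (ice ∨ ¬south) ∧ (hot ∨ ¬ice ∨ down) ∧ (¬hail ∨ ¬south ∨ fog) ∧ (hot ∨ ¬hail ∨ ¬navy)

UNSATISFIABLE

Unit clause (fog) forces fog = True.
Unit clause (¬south) forces south = False.
Unit clause (¬navy) forces navy = False.
That conflicts with the unit clause (navy).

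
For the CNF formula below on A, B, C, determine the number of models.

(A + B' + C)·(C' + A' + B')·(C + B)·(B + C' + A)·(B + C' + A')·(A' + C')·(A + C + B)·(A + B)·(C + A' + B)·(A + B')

1

There are 2^3 = 8 truth assignments over (A, B, C).
Split on C. With C = 1, the clauses containing C are satisfied and C' drops from the rest; 0 of the 2^2 = 4 assignments to the other variables satisfy what remains.
With C = 0, by the same count on the reduced clause set, 1 assignment works.
(One model: A=T, B=T, C=F.)
Total: 0 + 1 = 1.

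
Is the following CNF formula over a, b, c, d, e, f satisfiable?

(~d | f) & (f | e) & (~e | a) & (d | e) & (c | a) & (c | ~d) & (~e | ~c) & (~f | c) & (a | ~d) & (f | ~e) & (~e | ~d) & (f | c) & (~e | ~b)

Branch on d: set d = 1.
(f) alone gives f = 1.
(c) alone gives c = 1.
(~e) alone gives e = 0.
(a) alone gives a = 1.
Every clause is now satisfied; b is unconstrained.
A satisfying assignment: a: 1, b: 0, c: 1, d: 1, e: 0, f: 1.

Yes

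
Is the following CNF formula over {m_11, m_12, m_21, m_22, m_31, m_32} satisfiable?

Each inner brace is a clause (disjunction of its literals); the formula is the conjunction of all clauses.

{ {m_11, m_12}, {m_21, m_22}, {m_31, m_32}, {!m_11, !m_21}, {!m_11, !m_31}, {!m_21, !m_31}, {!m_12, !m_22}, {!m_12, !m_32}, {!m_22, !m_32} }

No

Suppose m_11 = true.
Unit clause (!m_21) forces m_21 = false.
Unit clause (m_22) forces m_22 = true.
Unit clause (!m_31) forces m_31 = false.
Unit clause (m_32) forces m_32 = true.
Now (!m_32) is unsatisfied and unit — conflict.
So m_11 must be the other value — set m_11 = false.
Unit clause (m_12) forces m_12 = true.
Unit clause (!m_22) forces m_22 = false.
Unit clause (m_21) forces m_21 = true.
Unit clause (!m_31) forces m_31 = false.
Unit clause (m_32) forces m_32 = true.
Now (!m_32) is unsatisfied and unit — conflict.
Either choice for m_11 ends in contradiction.
No assignment satisfies every clause.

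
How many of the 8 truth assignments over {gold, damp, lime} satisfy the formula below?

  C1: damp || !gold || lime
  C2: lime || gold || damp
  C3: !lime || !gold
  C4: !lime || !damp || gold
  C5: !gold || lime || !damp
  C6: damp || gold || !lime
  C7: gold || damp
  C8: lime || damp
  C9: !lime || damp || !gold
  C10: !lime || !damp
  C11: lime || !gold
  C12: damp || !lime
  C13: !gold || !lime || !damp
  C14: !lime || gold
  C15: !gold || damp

1

There are 2^3 = 8 truth assignments over (gold, damp, lime).
Check each against the 15 clauses (columns in the order gold, damp, lime):
  F F F  ✗ fails (lime || gold || damp)
  F F T  ✗ fails (damp || gold || !lime)
  F T F  ✓ satisfies all
  F T T  ✗ fails (!lime || !damp || gold)
  T F F  ✗ fails (damp || !gold || lime)
  T F T  ✗ fails (!lime || !gold)
  T T F  ✗ fails (!gold || lime || !damp)
  T T T  ✗ fails (!lime || !gold)
1 of the 8 rows is a model.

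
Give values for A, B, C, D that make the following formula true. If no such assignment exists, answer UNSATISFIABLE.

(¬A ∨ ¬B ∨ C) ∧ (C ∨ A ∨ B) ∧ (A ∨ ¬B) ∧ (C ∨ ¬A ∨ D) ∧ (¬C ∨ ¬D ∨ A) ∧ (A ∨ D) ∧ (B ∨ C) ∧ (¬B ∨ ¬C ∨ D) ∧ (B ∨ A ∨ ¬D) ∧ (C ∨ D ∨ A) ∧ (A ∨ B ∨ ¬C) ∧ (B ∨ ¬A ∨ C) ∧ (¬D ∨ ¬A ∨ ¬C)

A: True; B: False; C: True; D: False

Suppose A = True.
Suppose B = False.
From the singleton clause (C), C = True.
From the singleton clause (¬D), D = False.
This assignment satisfies each clause.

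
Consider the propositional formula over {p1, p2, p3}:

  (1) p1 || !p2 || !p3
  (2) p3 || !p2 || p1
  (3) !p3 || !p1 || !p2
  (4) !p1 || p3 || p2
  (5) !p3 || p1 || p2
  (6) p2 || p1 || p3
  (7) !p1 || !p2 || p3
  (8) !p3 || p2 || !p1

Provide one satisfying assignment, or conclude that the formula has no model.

UNSATISFIABLE

Case p1 = true:
Case p3 = false:
Unit clause (p2) forces p2 = true.
That conflicts with the unit clause (!p2).
So p3 must be the other value — set p3 = true.
Unit clause (!p2) forces p2 = false.
That conflicts with the unit clause (p2).
Both values of p3 lead to a conflict.
So p1 must be the other value — set p1 = false.
Case p2 = false:
Unit clause (!p3) forces p3 = false.
That conflicts with the unit clause (p3).
So p2 must be the other value — set p2 = true.
Unit clause (!p3) forces p3 = false.
That conflicts with the unit clause (p3).
Both values of p2 lead to a conflict.
Both values of p1 lead to a conflict.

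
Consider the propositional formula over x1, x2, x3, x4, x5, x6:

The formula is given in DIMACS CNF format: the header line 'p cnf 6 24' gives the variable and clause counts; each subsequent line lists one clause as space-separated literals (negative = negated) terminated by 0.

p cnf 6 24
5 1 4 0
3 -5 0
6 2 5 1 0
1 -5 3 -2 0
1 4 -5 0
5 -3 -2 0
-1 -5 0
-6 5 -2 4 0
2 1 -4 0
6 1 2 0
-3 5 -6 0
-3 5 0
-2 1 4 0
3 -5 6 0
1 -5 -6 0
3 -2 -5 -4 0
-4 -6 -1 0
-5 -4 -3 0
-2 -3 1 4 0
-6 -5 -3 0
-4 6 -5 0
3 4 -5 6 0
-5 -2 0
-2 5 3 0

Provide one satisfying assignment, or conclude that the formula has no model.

Case x3 = False:
The clause (¬x5) is unit, so x5 = False.
The clause (¬x2) is unit, so x2 = False.
Case x1 = True:
Case x4 = False:
Every clause is now satisfied; x6 is unconstrained.

x1: True; x2: False; x3: False; x4: False; x5: False; x6: False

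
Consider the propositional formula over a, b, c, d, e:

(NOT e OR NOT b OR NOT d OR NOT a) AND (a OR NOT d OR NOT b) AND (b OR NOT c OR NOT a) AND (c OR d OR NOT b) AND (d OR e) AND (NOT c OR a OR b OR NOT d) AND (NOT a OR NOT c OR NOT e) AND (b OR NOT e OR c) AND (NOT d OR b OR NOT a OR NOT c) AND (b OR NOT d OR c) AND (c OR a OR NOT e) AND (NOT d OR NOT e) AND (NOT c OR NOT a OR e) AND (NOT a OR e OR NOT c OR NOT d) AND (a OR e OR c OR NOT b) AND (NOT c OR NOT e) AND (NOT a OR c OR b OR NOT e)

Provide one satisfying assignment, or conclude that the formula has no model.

Try d = true.
From the singleton clause (NOT e), e = false.
Try a = true.
From the singleton clause (NOT c), c = false.
From the singleton clause (b), b = true.
This assignment satisfies each clause.

a ↦ true; b ↦ true; c ↦ false; d ↦ true; e ↦ false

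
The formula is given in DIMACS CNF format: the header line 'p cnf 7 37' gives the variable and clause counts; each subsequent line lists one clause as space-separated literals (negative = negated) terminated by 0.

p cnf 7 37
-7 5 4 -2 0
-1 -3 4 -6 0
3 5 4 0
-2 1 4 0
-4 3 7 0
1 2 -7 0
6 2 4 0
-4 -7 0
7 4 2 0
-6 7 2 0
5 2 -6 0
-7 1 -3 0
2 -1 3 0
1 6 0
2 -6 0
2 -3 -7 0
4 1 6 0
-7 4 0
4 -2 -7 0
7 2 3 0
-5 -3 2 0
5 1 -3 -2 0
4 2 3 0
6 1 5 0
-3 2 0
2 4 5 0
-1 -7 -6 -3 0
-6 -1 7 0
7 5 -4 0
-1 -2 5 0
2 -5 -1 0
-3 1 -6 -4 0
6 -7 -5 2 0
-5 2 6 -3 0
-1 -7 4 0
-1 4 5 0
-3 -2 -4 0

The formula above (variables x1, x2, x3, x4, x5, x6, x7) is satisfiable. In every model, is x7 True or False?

Suppose x7 = True.
(¬x4) alone gives x4 = False.
Now (x4) is unsatisfied and unit — conflict.
So every satisfying assignment has x7 = False.

False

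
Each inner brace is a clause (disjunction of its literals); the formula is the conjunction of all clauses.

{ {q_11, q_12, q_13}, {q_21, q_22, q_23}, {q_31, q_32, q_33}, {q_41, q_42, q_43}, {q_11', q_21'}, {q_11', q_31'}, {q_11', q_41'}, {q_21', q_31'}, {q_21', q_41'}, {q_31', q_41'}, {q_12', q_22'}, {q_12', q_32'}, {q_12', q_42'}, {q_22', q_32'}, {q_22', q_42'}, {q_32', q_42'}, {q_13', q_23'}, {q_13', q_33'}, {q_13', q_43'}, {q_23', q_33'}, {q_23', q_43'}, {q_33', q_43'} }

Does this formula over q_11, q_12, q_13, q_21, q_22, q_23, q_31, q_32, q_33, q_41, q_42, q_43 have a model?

No

Case q_11 = 0:
Case q_12 = 1:
From the singleton clause (q_22'), q_22 = 0.
From the singleton clause (q_32'), q_32 = 0.
From the singleton clause (q_42'), q_42 = 0.
Case q_21 = 1:
From the singleton clause (q_31'), q_31 = 0.
From the singleton clause (q_33), q_33 = 1.
From the singleton clause (q_41'), q_41 = 0.
From the singleton clause (q_43), q_43 = 1.
Now (q_43') is unsatisfied and unit — conflict.
That branch fails; take q_21 = 0 instead.
From the singleton clause (q_23), q_23 = 1.
From the singleton clause (q_13'), q_13 = 0.
From the singleton clause (q_33'), q_33 = 0.
From the singleton clause (q_31), q_31 = 1.
From the singleton clause (q_41'), q_41 = 0.
From the singleton clause (q_43), q_43 = 1.
Now (q_43') is unsatisfied and unit — conflict.
Either choice for q_21 ends in contradiction.
That branch fails; take q_12 = 0 instead.
From the singleton clause (q_13), q_13 = 1.
From the singleton clause (q_23'), q_23 = 0.
From the singleton clause (q_33'), q_33 = 0.
From the singleton clause (q_43'), q_43 = 0.
Case q_21 = 1:
From the singleton clause (q_31'), q_31 = 0.
From the singleton clause (q_32), q_32 = 1.
From the singleton clause (q_41'), q_41 = 0.
From the singleton clause (q_42), q_42 = 1.
Now (q_42') is unsatisfied and unit — conflict.
That branch fails; take q_21 = 0 instead.
From the singleton clause (q_22), q_22 = 1.
From the singleton clause (q_32'), q_32 = 0.
From the singleton clause (q_31), q_31 = 1.
From the singleton clause (q_41'), q_41 = 0.
From the singleton clause (q_42), q_42 = 1.
Now (q_42') is unsatisfied and unit — conflict.
Either choice for q_21 ends in contradiction.
Either choice for q_12 ends in contradiction.
That branch fails; take q_11 = 1 instead.
From the singleton clause (q_21'), q_21 = 0.
From the singleton clause (q_31'), q_31 = 0.
From the singleton clause (q_41'), q_41 = 0.
Case q_22 = 1:
From the singleton clause (q_12'), q_12 = 0.
From the singleton clause (q_32'), q_32 = 0.
From the singleton clause (q_33), q_33 = 1.
From the singleton clause (q_42'), q_42 = 0.
From the singleton clause (q_43), q_43 = 1.
Now (q_43') is unsatisfied and unit — conflict.
That branch fails; take q_22 = 0 instead.
From the singleton clause (q_23), q_23 = 1.
From the singleton clause (q_13'), q_13 = 0.
From the singleton clause (q_33'), q_33 = 0.
From the singleton clause (q_32), q_32 = 1.
From the singleton clause (q_12'), q_12 = 0.
From the singleton clause (q_42'), q_42 = 0.
From the singleton clause (q_43), q_43 = 1.
Now (q_43') is unsatisfied and unit — conflict.
Either choice for q_22 ends in contradiction.
Either choice for q_11 ends in contradiction.
No assignment satisfies every clause.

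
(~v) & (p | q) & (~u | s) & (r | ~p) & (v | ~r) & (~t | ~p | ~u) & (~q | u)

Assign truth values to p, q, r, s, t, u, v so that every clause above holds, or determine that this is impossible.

Unit clause (~v) forces v = 0.
Unit clause (~r) forces r = 0.
Unit clause (~p) forces p = 0.
Unit clause (q) forces q = 1.
Unit clause (u) forces u = 1.
Unit clause (s) forces s = 1.
All clauses hold; t can take either value.

p=0; q=1; r=0; s=1; t=0; u=1; v=0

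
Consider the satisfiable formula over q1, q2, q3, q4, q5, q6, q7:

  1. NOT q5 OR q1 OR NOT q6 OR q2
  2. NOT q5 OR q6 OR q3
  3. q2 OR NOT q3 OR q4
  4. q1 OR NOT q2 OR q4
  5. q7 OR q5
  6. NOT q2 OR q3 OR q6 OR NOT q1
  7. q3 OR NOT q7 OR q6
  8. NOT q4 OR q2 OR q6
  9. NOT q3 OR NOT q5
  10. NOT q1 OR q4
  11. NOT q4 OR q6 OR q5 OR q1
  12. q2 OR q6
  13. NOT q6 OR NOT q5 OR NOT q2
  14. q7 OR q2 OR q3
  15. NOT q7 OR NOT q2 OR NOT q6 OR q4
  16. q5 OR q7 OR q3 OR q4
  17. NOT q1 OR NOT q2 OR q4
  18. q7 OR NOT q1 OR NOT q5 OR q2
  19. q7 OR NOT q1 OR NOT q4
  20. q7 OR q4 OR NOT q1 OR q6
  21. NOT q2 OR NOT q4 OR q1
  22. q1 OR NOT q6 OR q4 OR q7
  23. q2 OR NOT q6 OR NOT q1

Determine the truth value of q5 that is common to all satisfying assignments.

False

Suppose q5 = true.
From the singleton clause (NOT q3), q3 = false.
From the singleton clause (q6), q6 = true.
From the singleton clause (NOT q2), q2 = false.
From the singleton clause (q1), q1 = true.
But (NOT q1) is also a unit clause — contradiction.
So every satisfying assignment has q5 = False.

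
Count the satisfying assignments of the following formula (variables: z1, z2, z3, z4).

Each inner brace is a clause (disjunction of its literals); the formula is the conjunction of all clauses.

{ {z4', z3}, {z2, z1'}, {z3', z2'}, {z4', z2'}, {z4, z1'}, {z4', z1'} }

There are 2^4 = 16 truth assignments over (z1, z2, z3, z4).
Check each against the 6 clauses (columns in the order z1, z2, z3, z4):
  F F F F  ✓ satisfies all
  F F F T  ✗ fails (z4' + z3)
  F F T F  ✓ satisfies all
  F F T T  ✓ satisfies all
  F T F F  ✓ satisfies all
  F T F T  ✗ fails (z4' + z3)
  F T T F  ✗ fails (z3' + z2')
  F T T T  ✗ fails (z3' + z2')
  T F F F  ✗ fails (z2 + z1')
  T F F T  ✗ fails (z4' + z3)
  T F T F  ✗ fails (z2 + z1')
  T F T T  ✗ fails (z2 + z1')
  T T F F  ✗ fails (z4 + z1')
  T T F T  ✗ fails (z4' + z3)
  T T T F  ✗ fails (z3' + z2')
  T T T T  ✗ fails (z3' + z2')
4 of the 16 rows are models.

4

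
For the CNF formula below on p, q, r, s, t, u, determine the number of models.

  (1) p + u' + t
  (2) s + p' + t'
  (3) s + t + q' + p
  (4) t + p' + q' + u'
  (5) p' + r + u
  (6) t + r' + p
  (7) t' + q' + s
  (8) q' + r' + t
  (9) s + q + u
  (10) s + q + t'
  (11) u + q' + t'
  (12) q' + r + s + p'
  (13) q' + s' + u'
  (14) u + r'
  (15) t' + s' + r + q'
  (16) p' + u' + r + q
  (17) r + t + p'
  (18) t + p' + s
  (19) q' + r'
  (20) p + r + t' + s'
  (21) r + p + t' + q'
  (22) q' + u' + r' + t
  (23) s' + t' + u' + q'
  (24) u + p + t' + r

5

There are 2^6 = 64 truth assignments over (p, q, r, s, t, u).
Split on t. With t = 1, the clauses containing t are satisfied and t' drops from the rest; 2 of the 2^5 = 32 assignments to the other variables satisfy what remains.
With t = 0, by the same count on the reduced clause set, 3 assignments work.
(One model: p=F, q=F, r=F, s=T, t=F, u=F.)
Total: 2 + 3 = 5.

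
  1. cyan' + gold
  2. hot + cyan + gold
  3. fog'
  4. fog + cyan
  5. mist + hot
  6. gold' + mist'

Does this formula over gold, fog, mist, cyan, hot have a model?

From the singleton clause (fog'), fog = 0.
From the singleton clause (cyan), cyan = 1.
From the singleton clause (gold), gold = 1.
From the singleton clause (mist'), mist = 0.
From the singleton clause (hot), hot = 1.
This assignment satisfies each clause.
A satisfying assignment: gold ↦ 1; fog ↦ 0; mist ↦ 0; cyan ↦ 1; hot ↦ 1.

Satisfiable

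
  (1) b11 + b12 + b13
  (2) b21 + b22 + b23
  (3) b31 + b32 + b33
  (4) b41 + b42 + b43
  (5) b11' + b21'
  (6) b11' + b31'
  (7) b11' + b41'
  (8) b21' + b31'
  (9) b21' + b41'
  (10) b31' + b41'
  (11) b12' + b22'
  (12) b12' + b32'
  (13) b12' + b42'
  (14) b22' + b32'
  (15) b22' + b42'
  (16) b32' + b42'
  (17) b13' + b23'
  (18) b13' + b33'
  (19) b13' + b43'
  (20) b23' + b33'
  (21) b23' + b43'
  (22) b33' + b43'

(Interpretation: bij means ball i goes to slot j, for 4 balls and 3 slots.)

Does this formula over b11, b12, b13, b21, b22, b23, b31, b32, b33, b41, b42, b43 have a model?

Try b11 = 0.
Try b12 = 1.
(b22') alone gives b22 = 0.
(b32') alone gives b32 = 0.
(b42') alone gives b42 = 0.
Try b21 = 1.
(b31') alone gives b31 = 0.
(b33) alone gives b33 = 1.
(b41') alone gives b41 = 0.
(b43) alone gives b43 = 1.
But (b43') is also a unit clause — contradiction.
Backtrack on b21: now try b21 = 0.
(b23) alone gives b23 = 1.
(b13') alone gives b13 = 0.
(b33') alone gives b33 = 0.
(b31) alone gives b31 = 1.
(b41') alone gives b41 = 0.
(b43) alone gives b43 = 1.
But (b43') is also a unit clause — contradiction.
Both values of b21 lead to a conflict.
Backtrack on b12: now try b12 = 0.
(b13) alone gives b13 = 1.
(b23') alone gives b23 = 0.
(b33') alone gives b33 = 0.
(b43') alone gives b43 = 0.
Try b21 = 1.
(b31') alone gives b31 = 0.
(b32) alone gives b32 = 1.
(b41') alone gives b41 = 0.
(b42) alone gives b42 = 1.
But (b42') is also a unit clause — contradiction.
Backtrack on b21: now try b21 = 0.
(b22) alone gives b22 = 1.
(b32') alone gives b32 = 0.
(b31) alone gives b31 = 1.
(b41') alone gives b41 = 0.
(b42) alone gives b42 = 1.
But (b42') is also a unit clause — contradiction.
Both values of b21 lead to a conflict.
Both values of b12 lead to a conflict.
Backtrack on b11: now try b11 = 1.
(b21') alone gives b21 = 0.
(b31') alone gives b31 = 0.
(b41') alone gives b41 = 0.
Try b22 = 1.
(b12') alone gives b12 = 0.
(b32') alone gives b32 = 0.
(b33) alone gives b33 = 1.
(b42') alone gives b42 = 0.
(b43) alone gives b43 = 1.
But (b43') is also a unit clause — contradiction.
Backtrack on b22: now try b22 = 0.
(b23) alone gives b23 = 1.
(b13') alone gives b13 = 0.
(b33') alone gives b33 = 0.
(b32) alone gives b32 = 1.
(b12') alone gives b12 = 0.
(b42') alone gives b42 = 0.
(b43) alone gives b43 = 1.
But (b43') is also a unit clause — contradiction.
Both values of b22 lead to a conflict.
Both values of b11 lead to a conflict.
No assignment satisfies every clause.

No, unsatisfiable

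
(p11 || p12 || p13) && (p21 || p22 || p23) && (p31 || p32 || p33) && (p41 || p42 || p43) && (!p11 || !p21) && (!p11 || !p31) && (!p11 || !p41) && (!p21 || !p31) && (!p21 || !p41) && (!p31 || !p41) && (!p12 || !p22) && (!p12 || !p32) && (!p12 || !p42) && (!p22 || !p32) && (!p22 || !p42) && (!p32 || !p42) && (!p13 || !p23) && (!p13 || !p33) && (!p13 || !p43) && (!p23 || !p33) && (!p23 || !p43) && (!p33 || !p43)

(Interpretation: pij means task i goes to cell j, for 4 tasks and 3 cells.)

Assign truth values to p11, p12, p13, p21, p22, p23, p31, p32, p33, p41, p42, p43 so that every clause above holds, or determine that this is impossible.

Try p11 = false.
Try p12 = true.
Unit clause (!p22) forces p22 = false.
Unit clause (!p32) forces p32 = false.
Unit clause (!p42) forces p42 = false.
Try p21 = true.
Unit clause (!p31) forces p31 = false.
Unit clause (p33) forces p33 = true.
Unit clause (!p41) forces p41 = false.
Unit clause (p43) forces p43 = true.
Now (!p43) is unsatisfied and unit — conflict.
So p21 must be the other value — set p21 = false.
Unit clause (p23) forces p23 = true.
Unit clause (!p13) forces p13 = false.
Unit clause (!p33) forces p33 = false.
Unit clause (p31) forces p31 = true.
Unit clause (!p41) forces p41 = false.
Unit clause (p43) forces p43 = true.
Now (!p43) is unsatisfied and unit — conflict.
Neither p21 = true nor p21 = false works.
So p12 must be the other value — set p12 = false.
Unit clause (p13) forces p13 = true.
Unit clause (!p23) forces p23 = false.
Unit clause (!p33) forces p33 = false.
Unit clause (!p43) forces p43 = false.
Try p21 = true.
Unit clause (!p31) forces p31 = false.
Unit clause (p32) forces p32 = true.
Unit clause (!p41) forces p41 = false.
Unit clause (p42) forces p42 = true.
Now (!p42) is unsatisfied and unit — conflict.
So p21 must be the other value — set p21 = false.
Unit clause (p22) forces p22 = true.
Unit clause (!p32) forces p32 = false.
Unit clause (p31) forces p31 = true.
Unit clause (!p41) forces p41 = false.
Unit clause (p42) forces p42 = true.
Now (!p42) is unsatisfied and unit — conflict.
Neither p21 = true nor p21 = false works.
Neither p12 = true nor p12 = false works.
So p11 must be the other value — set p11 = true.
Unit clause (!p21) forces p21 = false.
Unit clause (!p31) forces p31 = false.
Unit clause (!p41) forces p41 = false.
Try p22 = true.
Unit clause (!p12) forces p12 = false.
Unit clause (!p32) forces p32 = false.
Unit clause (p33) forces p33 = true.
Unit clause (!p42) forces p42 = false.
Unit clause (p43) forces p43 = true.
Now (!p43) is unsatisfied and unit — conflict.
So p22 must be the other value — set p22 = false.
Unit clause (p23) forces p23 = true.
Unit clause (!p13) forces p13 = false.
Unit clause (!p33) forces p33 = false.
Unit clause (p32) forces p32 = true.
Unit clause (!p12) forces p12 = false.
Unit clause (!p42) forces p42 = false.
Unit clause (p43) forces p43 = true.
Now (!p43) is unsatisfied and unit — conflict.
Neither p22 = true nor p22 = false works.
Neither p11 = true nor p11 = false works.

UNSATISFIABLE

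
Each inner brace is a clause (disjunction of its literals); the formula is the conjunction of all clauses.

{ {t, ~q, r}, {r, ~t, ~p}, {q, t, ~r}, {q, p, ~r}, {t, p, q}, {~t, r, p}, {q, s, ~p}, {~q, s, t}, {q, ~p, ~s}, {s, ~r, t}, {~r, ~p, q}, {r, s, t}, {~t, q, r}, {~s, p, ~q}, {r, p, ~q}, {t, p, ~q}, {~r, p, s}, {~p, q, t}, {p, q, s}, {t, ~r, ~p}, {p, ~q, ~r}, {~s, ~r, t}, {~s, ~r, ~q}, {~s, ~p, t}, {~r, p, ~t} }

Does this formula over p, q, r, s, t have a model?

Case t = 1:
Case r = 1:
Unit clause (p) forces p = 1.
Unit clause (q) forces q = 1.
Unit clause (~s) forces s = 0.
All clauses are satisfied.
A satisfying assignment: p ↦ 1; q ↦ 1; r ↦ 1; s ↦ 0; t ↦ 1.

Yes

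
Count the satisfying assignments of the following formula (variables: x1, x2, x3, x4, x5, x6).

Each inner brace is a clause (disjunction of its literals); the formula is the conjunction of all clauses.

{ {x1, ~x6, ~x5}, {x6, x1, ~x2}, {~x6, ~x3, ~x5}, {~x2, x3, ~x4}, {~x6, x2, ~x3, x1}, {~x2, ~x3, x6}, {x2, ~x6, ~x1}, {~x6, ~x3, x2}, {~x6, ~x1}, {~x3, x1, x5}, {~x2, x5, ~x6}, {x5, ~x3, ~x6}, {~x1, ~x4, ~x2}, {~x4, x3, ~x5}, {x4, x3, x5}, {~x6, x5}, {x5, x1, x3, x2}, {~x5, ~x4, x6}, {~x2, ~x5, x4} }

There are 2^6 = 64 truth assignments over (x1, x2, x3, x4, x5, x6).
Split on x6. With x6 = 1, the clauses containing x6 are satisfied and ~x6 drops from the rest; 0 of the 2^5 = 32 assignments to the other variables satisfy what remains.
With x6 = 0, by the same count on the reduced clause set, 7 assignments work.
(One model: x1=F, x2=F, x3=F, x4=F, x5=T, x6=F.)
Total: 0 + 7 = 7.

7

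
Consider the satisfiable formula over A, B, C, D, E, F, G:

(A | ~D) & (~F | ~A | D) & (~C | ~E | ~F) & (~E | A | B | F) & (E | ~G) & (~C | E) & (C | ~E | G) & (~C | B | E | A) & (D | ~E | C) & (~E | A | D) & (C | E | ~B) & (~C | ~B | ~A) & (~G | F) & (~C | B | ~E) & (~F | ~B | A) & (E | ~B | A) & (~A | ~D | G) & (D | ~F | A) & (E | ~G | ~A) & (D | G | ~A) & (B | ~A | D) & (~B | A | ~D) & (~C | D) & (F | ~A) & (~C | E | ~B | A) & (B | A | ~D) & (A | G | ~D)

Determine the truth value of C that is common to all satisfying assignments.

Suppose C = 1.
The clause (E) is unit, so E = 1.
The clause (~F) is unit, so F = 0.
The clause (~G) is unit, so G = 0.
The clause (B) is unit, so B = 1.
The clause (~A) is unit, so A = 0.
The clause (~D) is unit, so D = 0.
Now (D) is unsatisfied and unit — conflict.
So every satisfying assignment has C = False.

False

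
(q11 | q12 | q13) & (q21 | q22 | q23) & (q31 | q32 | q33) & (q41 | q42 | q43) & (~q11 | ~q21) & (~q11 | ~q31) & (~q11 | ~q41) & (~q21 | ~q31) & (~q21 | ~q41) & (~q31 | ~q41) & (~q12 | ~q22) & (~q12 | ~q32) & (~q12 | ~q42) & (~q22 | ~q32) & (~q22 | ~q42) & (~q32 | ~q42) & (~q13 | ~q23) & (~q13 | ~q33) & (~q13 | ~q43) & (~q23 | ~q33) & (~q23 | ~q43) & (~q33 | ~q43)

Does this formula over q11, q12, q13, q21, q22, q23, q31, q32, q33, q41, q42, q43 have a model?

Case q11 = 0:
Case q12 = 1:
Unit clause (~q22) forces q22 = 0.
Unit clause (~q32) forces q32 = 0.
Unit clause (~q42) forces q42 = 0.
Case q21 = 1:
Unit clause (~q31) forces q31 = 0.
Unit clause (q33) forces q33 = 1.
Unit clause (~q41) forces q41 = 0.
Unit clause (q43) forces q43 = 1.
That conflicts with the unit clause (~q43).
That branch fails; take q21 = 0 instead.
Unit clause (q23) forces q23 = 1.
Unit clause (~q13) forces q13 = 0.
Unit clause (~q33) forces q33 = 0.
Unit clause (q31) forces q31 = 1.
Unit clause (~q41) forces q41 = 0.
Unit clause (q43) forces q43 = 1.
That conflicts with the unit clause (~q43).
Neither q21 = 1 nor q21 = 0 works.
That branch fails; take q12 = 0 instead.
Unit clause (q13) forces q13 = 1.
Unit clause (~q23) forces q23 = 0.
Unit clause (~q33) forces q33 = 0.
Unit clause (~q43) forces q43 = 0.
Case q21 = 1:
Unit clause (~q31) forces q31 = 0.
Unit clause (q32) forces q32 = 1.
Unit clause (~q41) forces q41 = 0.
Unit clause (q42) forces q42 = 1.
That conflicts with the unit clause (~q42).
That branch fails; take q21 = 0 instead.
Unit clause (q22) forces q22 = 1.
Unit clause (~q32) forces q32 = 0.
Unit clause (q31) forces q31 = 1.
Unit clause (~q41) forces q41 = 0.
Unit clause (q42) forces q42 = 1.
That conflicts with the unit clause (~q42).
Neither q21 = 1 nor q21 = 0 works.
Neither q12 = 1 nor q12 = 0 works.
That branch fails; take q11 = 1 instead.
Unit clause (~q21) forces q21 = 0.
Unit clause (~q31) forces q31 = 0.
Unit clause (~q41) forces q41 = 0.
Case q22 = 1:
Unit clause (~q12) forces q12 = 0.
Unit clause (~q32) forces q32 = 0.
Unit clause (q33) forces q33 = 1.
Unit clause (~q42) forces q42 = 0.
Unit clause (q43) forces q43 = 1.
That conflicts with the unit clause (~q43).
That branch fails; take q22 = 0 instead.
Unit clause (q23) forces q23 = 1.
Unit clause (~q13) forces q13 = 0.
Unit clause (~q33) forces q33 = 0.
Unit clause (q32) forces q32 = 1.
Unit clause (~q12) forces q12 = 0.
Unit clause (~q42) forces q42 = 0.
Unit clause (q43) forces q43 = 1.
That conflicts with the unit clause (~q43).
Neither q22 = 1 nor q22 = 0 works.
Neither q11 = 1 nor q11 = 0 works.
No assignment satisfies every clause.

No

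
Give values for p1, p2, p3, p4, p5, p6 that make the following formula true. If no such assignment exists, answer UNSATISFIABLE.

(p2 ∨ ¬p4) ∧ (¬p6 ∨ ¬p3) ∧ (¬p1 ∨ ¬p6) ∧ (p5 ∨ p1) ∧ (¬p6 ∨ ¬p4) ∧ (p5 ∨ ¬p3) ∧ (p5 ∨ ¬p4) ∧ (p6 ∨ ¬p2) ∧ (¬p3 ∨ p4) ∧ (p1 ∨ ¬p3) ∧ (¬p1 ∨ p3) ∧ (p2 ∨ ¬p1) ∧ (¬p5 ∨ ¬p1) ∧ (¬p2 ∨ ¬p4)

Case p2 = False:
(¬p4) alone gives p4 = False.
(¬p3) alone gives p3 = False.
(¬p1) alone gives p1 = False.
(p5) alone gives p5 = True.
All clauses hold; p6 can take either value.

p1 ↦ False, p2 ↦ False, p3 ↦ False, p4 ↦ False, p5 ↦ True, p6 ↦ True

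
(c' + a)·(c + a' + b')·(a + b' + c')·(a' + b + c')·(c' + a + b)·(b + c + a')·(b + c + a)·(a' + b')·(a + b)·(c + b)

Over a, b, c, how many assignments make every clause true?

There are 2^3 = 8 truth assignments over (a, b, c).
Split on b. With b = 1, the clauses containing b are satisfied and b' drops from the rest; 1 of the 2^2 = 4 assignments to the other variables satisfy what remains.
With b = 0, by the same count on the reduced clause set, 0 assignments work.
Total: 1 + 0 = 1.

1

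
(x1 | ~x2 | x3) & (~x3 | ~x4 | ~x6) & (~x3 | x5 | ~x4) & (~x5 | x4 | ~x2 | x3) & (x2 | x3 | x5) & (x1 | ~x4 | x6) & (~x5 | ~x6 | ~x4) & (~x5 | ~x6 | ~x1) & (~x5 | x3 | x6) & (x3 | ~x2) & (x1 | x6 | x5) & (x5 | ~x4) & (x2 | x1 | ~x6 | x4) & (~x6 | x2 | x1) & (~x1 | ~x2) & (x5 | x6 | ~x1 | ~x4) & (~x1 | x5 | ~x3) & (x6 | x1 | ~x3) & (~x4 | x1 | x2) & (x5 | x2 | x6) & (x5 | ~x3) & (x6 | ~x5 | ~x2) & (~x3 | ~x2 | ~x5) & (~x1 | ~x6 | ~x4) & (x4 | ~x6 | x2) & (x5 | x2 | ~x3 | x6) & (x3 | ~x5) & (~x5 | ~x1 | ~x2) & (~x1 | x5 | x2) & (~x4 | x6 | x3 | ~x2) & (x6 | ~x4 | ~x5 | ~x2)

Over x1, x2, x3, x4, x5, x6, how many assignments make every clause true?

2

There are 2^6 = 64 truth assignments over (x1, x2, x3, x4, x5, x6).
Split on x2. With x2 = 1, the clauses containing x2 are satisfied and ~x2 drops from the rest; 0 of the 2^5 = 32 assignments to the other variables satisfy what remains.
With x2 = 0, by the same count on the reduced clause set, 2 assignments work.
Total: 0 + 2 = 2.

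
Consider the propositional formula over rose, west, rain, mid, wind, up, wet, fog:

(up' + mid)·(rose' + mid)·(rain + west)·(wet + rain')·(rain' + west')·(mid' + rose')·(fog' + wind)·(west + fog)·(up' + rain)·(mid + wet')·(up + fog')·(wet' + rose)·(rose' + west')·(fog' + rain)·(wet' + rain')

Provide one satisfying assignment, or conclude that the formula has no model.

Try up = 0.
The clause (fog') is unit, so fog = 0.
The clause (west) is unit, so west = 1.
The clause (rain') is unit, so rain = 0.
The clause (rose') is unit, so rose = 0.
The clause (wet') is unit, so wet = 0.
No clause remains; mid, wind are free.

rose: 0; west: 1; rain: 0; mid: 1; wind: 1; up: 0; wet: 0; fog: 0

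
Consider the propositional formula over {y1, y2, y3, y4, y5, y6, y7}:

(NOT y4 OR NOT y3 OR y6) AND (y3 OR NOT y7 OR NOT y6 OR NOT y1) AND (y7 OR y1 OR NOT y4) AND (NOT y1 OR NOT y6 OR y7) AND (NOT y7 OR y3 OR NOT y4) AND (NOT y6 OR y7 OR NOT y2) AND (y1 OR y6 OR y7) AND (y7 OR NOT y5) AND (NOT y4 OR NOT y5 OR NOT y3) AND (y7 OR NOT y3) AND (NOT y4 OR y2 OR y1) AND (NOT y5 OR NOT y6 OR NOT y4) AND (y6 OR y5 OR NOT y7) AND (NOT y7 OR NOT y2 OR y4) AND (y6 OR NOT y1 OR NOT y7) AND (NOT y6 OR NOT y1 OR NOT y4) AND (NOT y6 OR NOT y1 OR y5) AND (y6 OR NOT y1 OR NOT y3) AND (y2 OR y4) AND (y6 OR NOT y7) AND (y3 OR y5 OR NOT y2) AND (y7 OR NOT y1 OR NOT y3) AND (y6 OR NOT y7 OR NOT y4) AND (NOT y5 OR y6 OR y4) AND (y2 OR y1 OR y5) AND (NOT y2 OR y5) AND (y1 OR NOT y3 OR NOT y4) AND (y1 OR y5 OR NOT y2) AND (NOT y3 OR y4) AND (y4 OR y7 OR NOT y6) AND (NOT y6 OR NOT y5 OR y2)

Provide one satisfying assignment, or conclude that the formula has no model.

Suppose y7 = false.
The clause (NOT y5) is unit, so y5 = false.
The clause (NOT y3) is unit, so y3 = false.
The clause (NOT y2) is unit, so y2 = false.
The clause (y4) is unit, so y4 = true.
The clause (y1) is unit, so y1 = true.
The clause (NOT y6) is unit, so y6 = false.
Every clause now holds.

y1=true; y2=false; y3=false; y4=true; y5=false; y6=false; y7=false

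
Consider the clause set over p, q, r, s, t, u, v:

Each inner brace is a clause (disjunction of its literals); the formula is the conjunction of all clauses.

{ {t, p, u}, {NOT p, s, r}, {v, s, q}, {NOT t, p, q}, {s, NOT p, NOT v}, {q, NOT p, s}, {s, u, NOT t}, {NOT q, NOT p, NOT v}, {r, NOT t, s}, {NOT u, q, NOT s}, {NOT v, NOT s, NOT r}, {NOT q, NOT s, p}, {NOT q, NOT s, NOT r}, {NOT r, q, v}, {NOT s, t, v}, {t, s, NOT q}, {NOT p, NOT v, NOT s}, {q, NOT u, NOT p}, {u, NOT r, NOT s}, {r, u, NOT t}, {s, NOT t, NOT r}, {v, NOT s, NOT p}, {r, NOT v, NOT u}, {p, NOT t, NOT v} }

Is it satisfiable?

Satisfiable

Case t = false:
Case p = false:
Unit clause (u) forces u = true.
Case q = false:
Unit clause (NOT s) forces s = false.
Unit clause (v) forces v = true.
Unit clause (r) forces r = true.
All clauses are satisfied.
A satisfying assignment: p: false; q: false; r: true; s: false; t: false; u: true; v: true.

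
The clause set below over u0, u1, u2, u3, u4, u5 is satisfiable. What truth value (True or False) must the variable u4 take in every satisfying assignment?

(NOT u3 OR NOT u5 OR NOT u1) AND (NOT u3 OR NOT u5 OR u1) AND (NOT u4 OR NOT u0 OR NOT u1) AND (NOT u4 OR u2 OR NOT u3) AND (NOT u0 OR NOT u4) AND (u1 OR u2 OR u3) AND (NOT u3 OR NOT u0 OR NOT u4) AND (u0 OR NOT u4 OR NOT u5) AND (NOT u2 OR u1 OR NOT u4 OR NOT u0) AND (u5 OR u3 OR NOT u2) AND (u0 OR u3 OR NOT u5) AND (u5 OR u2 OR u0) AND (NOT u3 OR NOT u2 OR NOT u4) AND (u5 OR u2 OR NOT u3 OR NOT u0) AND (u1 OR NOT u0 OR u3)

Suppose u4 = true.
Unit clause (NOT u0) forces u0 = false.
Unit clause (NOT u5) forces u5 = false.
Unit clause (u2) forces u2 = true.
Unit clause (u3) forces u3 = true.
But (NOT u3) is also a unit clause — contradiction.
So every satisfying assignment has u4 = False.

False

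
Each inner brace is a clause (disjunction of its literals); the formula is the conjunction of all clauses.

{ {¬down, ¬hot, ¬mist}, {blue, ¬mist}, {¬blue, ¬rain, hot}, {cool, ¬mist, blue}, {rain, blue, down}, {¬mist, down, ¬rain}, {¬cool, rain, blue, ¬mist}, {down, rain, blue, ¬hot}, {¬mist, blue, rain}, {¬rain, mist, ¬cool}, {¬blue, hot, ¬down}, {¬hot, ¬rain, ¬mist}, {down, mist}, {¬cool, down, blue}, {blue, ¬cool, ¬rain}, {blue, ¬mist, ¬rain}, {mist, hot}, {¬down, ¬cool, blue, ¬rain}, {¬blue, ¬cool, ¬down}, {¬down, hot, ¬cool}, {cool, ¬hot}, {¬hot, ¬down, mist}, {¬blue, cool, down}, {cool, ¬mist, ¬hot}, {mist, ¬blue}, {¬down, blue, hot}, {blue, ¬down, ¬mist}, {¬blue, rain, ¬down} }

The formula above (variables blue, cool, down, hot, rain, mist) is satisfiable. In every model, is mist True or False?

True

Suppose mist = False.
From the singleton clause (down), down = True.
From the singleton clause (hot), hot = True.
That conflicts with the unit clause (¬hot).
So every satisfying assignment has mist = True.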